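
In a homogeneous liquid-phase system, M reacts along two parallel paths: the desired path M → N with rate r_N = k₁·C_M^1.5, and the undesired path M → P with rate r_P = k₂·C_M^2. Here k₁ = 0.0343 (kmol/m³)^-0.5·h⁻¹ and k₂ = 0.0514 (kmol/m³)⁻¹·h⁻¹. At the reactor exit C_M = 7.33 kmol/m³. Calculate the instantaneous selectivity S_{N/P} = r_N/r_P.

0.246

S_{N/P} = r_N/r_P = (k₁·C_M^1.5)/(k₂·C_M^2) = (k₁/k₂)·C_M^-0.5.
= (0.0343×7.330^1.5) / (0.0514×7.330^2) = 0.6807/2.762 = 0.246.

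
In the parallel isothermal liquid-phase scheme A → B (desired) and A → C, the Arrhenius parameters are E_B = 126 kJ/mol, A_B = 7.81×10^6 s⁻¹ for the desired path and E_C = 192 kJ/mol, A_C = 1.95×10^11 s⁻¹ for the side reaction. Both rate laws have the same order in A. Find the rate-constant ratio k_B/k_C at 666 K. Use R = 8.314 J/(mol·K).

6.01

With equal orders, S_{B/C} = k_B/k_C = (A_B/A_C)·exp[(E_C−E_B)/(RT)].
(E_C−E_B)/(RT) = (192−126)×10³/(8.314×666) = 66000/5537 = 11.92.
k_B/k_C = (7.81×10^6/1.95×10^11)·exp(11.92) = 4.005×10^-5 × 1.502×10^5 = 6.01.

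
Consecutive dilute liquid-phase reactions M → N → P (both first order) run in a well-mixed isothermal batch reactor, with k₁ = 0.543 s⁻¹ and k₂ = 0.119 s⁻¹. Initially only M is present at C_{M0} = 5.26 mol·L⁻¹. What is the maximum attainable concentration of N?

3.44 mol·L⁻¹

For a first-order series the maximum intermediate yield is C_{N,max}/C_{M0} = (k₁/k₂)^[k₂/(k₂−k₁)].
= (0.543/0.119)^(0.119/(0.119−0.543)) = (4.563)^(-0.2807) = 0.6531.
C_{N,max} = 0.6531×5.26 = 3.44 mol·L⁻¹.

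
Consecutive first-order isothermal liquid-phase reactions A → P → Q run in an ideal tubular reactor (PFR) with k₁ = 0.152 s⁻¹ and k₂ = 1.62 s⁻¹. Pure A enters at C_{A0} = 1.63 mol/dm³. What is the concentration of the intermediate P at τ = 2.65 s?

0.111 mol/dm³

The intermediate concentration in a first-order A→B→C sequence is C_P = k₁C_{A0}(e^(−k₁τ) − e^(−k₂τ))/(k₂−k₁).
e^(−k₁τ) = e^(−0.152×2.65) = e^(−0.4028) = 0.6684; e^(−k₂τ) = e^(−4.293) = 0.01366.
C_P = 0.152×1.63/(1.62−0.152) × (0.6684−0.01366) = 0.1688×0.6548 = 0.1105 mol/dm³.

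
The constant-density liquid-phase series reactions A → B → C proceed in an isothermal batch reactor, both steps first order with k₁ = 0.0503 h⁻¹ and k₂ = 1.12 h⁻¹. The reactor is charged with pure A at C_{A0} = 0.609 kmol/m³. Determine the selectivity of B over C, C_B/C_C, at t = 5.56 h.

0.170

Solving the coupled first-order balances gives C_B(t) = [k₁/(k₂−k₁)]·C_{A0}·(e^(−k₁t) − e^(−k₂t)).
e^(−k₁t) = e^(−0.0503×5.56) = e^(−0.2797) = 0.7560; e^(−k₂t) = e^(−6.227) = 0.001975.
C_B = 0.0503×0.609/(1.12−0.0503) × (0.7560−0.001975) = 0.02864×0.7541 = 0.02159 kmol/m³.
C_A = C_{A0}e^(−k₁t) = 0.4604 kmol/m³, so C_C = C_{A0}−C_A−C_B = 0.1270 kmol/m³; C_B/C_C = 0.170.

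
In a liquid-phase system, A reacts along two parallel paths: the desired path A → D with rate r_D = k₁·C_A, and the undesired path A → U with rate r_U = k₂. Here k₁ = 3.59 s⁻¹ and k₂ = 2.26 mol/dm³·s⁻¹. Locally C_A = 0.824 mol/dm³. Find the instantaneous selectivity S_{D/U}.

1.31

S_{D/U} = r_D/r_U = (k₁·C_A)/(k₂) = (k₁/k₂)·C_A.
= (3.59×0.8240) / (2.26) = 2.958/2.260 = 1.31.
Since the desired path is higher order in A, keeping C_A high (PFR or concentrated feed) favours D.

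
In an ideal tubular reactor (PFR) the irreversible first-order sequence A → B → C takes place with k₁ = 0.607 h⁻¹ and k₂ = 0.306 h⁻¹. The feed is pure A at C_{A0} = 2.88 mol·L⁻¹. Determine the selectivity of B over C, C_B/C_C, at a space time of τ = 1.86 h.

The intermediate concentration in a first-order A→B→C sequence is C_B = k₁C_{A0}(e^(−k₁τ) − e^(−k₂τ))/(k₂−k₁).
e^(−k₁τ) = e^(−0.607×1.86) = e^(−1.129) = 0.3233; e^(−k₂τ) = e^(−0.5692) = 0.5660.
C_B = 0.607×2.88/(0.306−0.607) × (0.3233−0.5660) = (-5.808)×(-0.2427) = 1.409 mol·L⁻¹.
C_A = C_{A0}e^(−k₁τ) = 0.9312 mol·L⁻¹, so C_C = C_{A0}−C_A−C_B = 0.5395 mol·L⁻¹; C_B/C_C = 2.61.

2.61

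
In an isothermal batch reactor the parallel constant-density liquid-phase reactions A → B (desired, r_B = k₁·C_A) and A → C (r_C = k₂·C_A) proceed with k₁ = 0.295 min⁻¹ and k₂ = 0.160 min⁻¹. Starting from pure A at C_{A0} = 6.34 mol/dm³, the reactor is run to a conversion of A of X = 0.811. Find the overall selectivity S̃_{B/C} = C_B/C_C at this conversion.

C_A = C_{A0}(1−X) = 1.198 mol/dm³.
Both paths are first order in A, so the instantaneous fraction to B is constant: dC_B/d(−C_A) = k₁/(k₁+k₂) = 0.6484.
C_B = 0.6484·(C_{A0}−C_A) = 0.6484×5.142 = 3.33 mol/dm³.
C_C = (C_{A0}−C_A)−C_B = 1.808 mol/dm³; S̃_{B/C} = 3.334/1.808 = 1.84.

1.84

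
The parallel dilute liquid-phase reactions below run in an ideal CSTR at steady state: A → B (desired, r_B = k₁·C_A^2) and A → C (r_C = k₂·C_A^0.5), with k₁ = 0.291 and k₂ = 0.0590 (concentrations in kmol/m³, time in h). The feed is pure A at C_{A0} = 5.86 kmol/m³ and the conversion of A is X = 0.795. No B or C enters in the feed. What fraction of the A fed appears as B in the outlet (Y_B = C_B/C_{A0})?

0.689

Exit C_A = C_{A0}(1−X) = 5.86×0.205 = 1.201 kmol/m³.
A CSTR operates uniformly at the exit composition, giving r_B = 0.4199 and r_C = 0.06467 (each k·C_A^n at C_A = 1.201).
Fraction of consumed A going to B: r_B/(r_B+r_C) = 0.8666.
C_B = 0.8666·C_{A0}·X = 0.8666×5.86×0.795 = 4.04 kmol/m³; Y_B = C_B/C_{A0} = 0.689.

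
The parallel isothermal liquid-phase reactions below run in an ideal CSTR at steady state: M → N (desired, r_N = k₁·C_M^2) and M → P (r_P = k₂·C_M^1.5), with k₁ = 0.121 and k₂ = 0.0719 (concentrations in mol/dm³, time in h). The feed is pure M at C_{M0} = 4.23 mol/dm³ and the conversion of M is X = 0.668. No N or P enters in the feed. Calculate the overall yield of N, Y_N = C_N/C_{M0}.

Exit C_M = C_{M0}(1−X) = 4.23×0.332 = 1.404 mol/dm³.
In a CSTR the entire volume is at exit conditions, so r_N = 0.121×1.404^2 = 0.2386 and r_P = 0.0719×1.404^1.5 = 0.1197.
Fraction of consumed M going to N: r_N/(r_N+r_P) = 0.6660.
C_N = 0.6660·C_{M0}·X = 0.6660×4.23×0.668 = 1.88 mol/dm³; Y_N = C_N/C_{M0} = 0.445.

0.445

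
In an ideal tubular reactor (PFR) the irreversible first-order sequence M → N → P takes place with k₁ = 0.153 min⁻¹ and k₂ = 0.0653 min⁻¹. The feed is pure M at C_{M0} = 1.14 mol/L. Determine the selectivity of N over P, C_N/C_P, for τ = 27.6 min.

Solving the coupled first-order balances gives C_N(τ) = [k₁/(k₂−k₁)]·C_{M0}·(e^(−k₁τ) − e^(−k₂τ)).
e^(−k₁τ) = e^(−0.153×27.6) = e^(−4.223) = 0.01466; e^(−k₂τ) = e^(−1.802) = 0.1649.
C_N = 0.153×1.14/(0.0653−0.153) × (0.01466−0.1649) = (-1.989)×(-0.1503) = 0.2989 mol/L.
C_M = C_{M0}e^(−k₁τ) = 0.01671 mol/L, so C_P = C_{M0}−C_M−C_N = 0.8244 mol/L; C_N/C_P = 0.362.

0.362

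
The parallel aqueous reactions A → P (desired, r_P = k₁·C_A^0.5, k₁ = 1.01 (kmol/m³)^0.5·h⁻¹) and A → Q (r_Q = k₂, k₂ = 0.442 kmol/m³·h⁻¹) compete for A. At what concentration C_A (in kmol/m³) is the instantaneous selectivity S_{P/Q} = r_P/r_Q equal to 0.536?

S_{P/Q} = (k₁/k₂)·C_A^0.5 ⇒ C_A = (S·k₂/k₁)^(2).
= (0.536×0.442/1.01)^(2) = (0.2346)^(2) = 0.0550 kmol/m³.

0.0550 kmol/m³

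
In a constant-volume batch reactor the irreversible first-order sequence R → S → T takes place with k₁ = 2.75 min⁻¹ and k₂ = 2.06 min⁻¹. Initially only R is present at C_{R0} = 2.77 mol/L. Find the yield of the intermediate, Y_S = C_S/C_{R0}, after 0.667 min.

For first-order series with pure R initially, C_S(t) = k₁C_{R0}/(k₂−k₁)·(e^(−k₁t) − e^(−k₂t)).
e^(−k₁t) = e^(−2.75×0.667) = e^(−1.834) = 0.1597; e^(−k₂t) = e^(−1.374) = 0.2531.
C_S = 2.75×2.77/(2.06−2.75) × (0.1597−0.2531) = (-11.04)×(-0.09335) = 1.031 mol/L.
Y_S = C_S/C_{R0} = 1.031/2.77 = 0.372.

0.372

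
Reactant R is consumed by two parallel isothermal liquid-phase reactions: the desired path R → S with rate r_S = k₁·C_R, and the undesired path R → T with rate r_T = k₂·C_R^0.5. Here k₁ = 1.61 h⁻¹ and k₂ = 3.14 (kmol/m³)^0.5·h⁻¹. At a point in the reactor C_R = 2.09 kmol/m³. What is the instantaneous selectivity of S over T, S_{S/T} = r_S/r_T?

S_{S/T} = r_S/r_T = (k₁·C_R)/(k₂·C_R^0.5) = (k₁/k₂)·C_R^0.5.
= (1.61×2.090) / (3.14×2.090^0.5) = 3.365/4.539 = 0.741.

0.741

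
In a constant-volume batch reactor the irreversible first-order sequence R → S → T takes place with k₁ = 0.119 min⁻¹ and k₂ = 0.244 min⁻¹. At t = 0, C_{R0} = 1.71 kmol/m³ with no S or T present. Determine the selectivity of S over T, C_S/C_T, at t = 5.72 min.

The intermediate concentration in a first-order A→B→C sequence is C_S = k₁C_{R0}(e^(−k₁t) − e^(−k₂t))/(k₂−k₁).
e^(−k₁t) = e^(−0.119×5.72) = e^(−0.6807) = 0.5063; e^(−k₂t) = e^(−1.396) = 0.2477.
C_S = 0.119×1.71/(0.244−0.119) × (0.5063−0.2477) = 1.628×0.2586 = 0.4210 kmol/m³.
C_R = C_{R0}e^(−k₁t) = 0.8657 kmol/m³, so C_T = C_{R0}−C_R−C_S = 0.4233 kmol/m³; C_S/C_T = 0.995.

0.995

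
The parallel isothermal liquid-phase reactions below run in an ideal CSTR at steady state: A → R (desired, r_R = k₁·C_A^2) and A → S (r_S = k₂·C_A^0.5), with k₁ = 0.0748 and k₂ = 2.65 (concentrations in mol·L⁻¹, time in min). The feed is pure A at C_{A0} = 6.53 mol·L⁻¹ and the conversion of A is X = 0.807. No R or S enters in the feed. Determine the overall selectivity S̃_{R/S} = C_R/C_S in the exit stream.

0.0399

Exit C_A = C_{A0}(1−X) = 6.53×0.193 = 1.260 mol·L⁻¹.
Rates in a CSTR are evaluated at the outlet concentration: r_R = 0.0748×1.260^2 = 0.1188, r_S = 2.65×1.260^0.5 = 2.975.
Overall selectivity = C_R/C_S = r_Rτ/(r_Sτ) = r_R/r_S = 0.0399.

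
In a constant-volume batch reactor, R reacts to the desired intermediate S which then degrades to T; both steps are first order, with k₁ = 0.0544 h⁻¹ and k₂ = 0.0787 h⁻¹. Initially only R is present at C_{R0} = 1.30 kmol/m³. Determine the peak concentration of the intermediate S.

0.393 kmol/m³

Evaluating C_S at t_opt = ln(k₂/k₁)/(k₂−k₁) gives C_{S,max}/C_{R0} = (k₁/k₂)^[k₂/(k₂−k₁)].
= (0.0544/0.0787)^(0.0787/(0.0787−0.0544)) = (0.6912)^(3.239) = 0.3024.
C_{S,max} = 0.3024×1.30 = 0.393 kmol/m³.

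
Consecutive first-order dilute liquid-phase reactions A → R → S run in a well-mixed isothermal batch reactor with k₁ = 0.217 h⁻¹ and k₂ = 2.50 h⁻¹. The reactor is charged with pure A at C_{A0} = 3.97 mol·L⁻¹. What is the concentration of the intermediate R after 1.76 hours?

0.253 mol·L⁻¹

For first-order series with pure A initially, C_R(t) = k₁C_{A0}/(k₂−k₁)·(e^(−k₁t) − e^(−k₂t)).
e^(−k₁t) = e^(−0.217×1.76) = e^(−0.3819) = 0.6825; e^(−k₂t) = e^(−4.400) = 0.01228.
C_R = 0.217×3.97/(2.50−0.217) × (0.6825−0.01228) = 0.3773×0.6703 = 0.2529 mol·L⁻¹.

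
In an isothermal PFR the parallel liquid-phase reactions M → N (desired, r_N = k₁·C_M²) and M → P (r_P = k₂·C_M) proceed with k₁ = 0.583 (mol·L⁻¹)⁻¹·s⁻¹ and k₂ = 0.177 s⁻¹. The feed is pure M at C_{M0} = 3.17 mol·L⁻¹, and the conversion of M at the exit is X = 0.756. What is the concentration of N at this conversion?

2.04 mol·L⁻¹

C_M = C_{M0}(1−X) = 0.7735 mol·L⁻¹.
Along a PFR/batch, dC_P/dC_M = −r_P/(r_N+r_P) = −k₂/(k₂+k₁·C_M).
Integrating from C_{M0} to C_M: C_P = (0.177/0.583)·ln[(0.177+0.583·3.17)/(0.177+0.583·0.773)] = 0.3036·ln(2.025/0.6279) = 0.3555 mol·L⁻¹.
Then C_N = (C_{M0}−C_M) − C_P = 2.397 − 0.3555 = 2.041 mol·L⁻¹.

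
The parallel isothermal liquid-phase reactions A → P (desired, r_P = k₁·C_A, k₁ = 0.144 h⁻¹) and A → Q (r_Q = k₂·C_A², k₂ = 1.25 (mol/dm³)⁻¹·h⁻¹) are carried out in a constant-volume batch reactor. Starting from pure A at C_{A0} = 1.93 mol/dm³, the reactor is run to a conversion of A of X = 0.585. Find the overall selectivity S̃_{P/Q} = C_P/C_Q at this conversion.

C_A = C_{A0}(1−X) = 0.8010 mol/dm³.
Along a PFR/batch, dC_P/dC_A = −r_P/(r_P+r_Q) = −k₁/(k₁+k₂·C_A).
Integrating from C_{A0} to C_A: C_P = (0.144/1.25)·ln[(0.144+1.25·1.93)/(0.144+1.25·0.801)] = 0.1152·ln(2.557/1.145) = 0.09251 mol/dm³.
C_Q = (C_{A0}−C_A)−C_P = 1.037 mol/dm³; S̃_{P/Q} = 0.09251/1.037 = 0.0893.

0.0893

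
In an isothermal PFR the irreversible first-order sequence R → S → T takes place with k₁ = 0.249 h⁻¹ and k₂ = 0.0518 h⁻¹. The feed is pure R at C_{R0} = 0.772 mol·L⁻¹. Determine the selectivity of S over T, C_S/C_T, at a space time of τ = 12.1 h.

1.81

For first-order series with pure R initially, C_S(τ) = k₁C_{R0}/(k₂−k₁)·(e^(−k₁τ) − e^(−k₂τ)).
e^(−k₁τ) = e^(−0.249×12.1) = e^(−3.013) = 0.04915; e^(−k₂τ) = e^(−0.6268) = 0.5343.
C_S = 0.249×0.772/(0.0518−0.249) × (0.04915−0.5343) = (-0.9748)×(-0.4852) = 0.4729 mol·L⁻¹.
C_R = C_{R0}e^(−k₁τ) = 0.03794 mol·L⁻¹, so C_T = C_{R0}−C_R−C_S = 0.2611 mol·L⁻¹; C_S/C_T = 1.81.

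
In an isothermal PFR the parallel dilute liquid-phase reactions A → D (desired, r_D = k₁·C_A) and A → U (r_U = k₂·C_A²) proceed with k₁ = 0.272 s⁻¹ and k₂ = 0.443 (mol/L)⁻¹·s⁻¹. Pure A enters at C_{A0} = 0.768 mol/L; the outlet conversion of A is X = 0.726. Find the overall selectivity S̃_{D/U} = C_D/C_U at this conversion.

1.32

C_A = C_{A0}(1−X) = 0.2104 mol/L.
Along a PFR/batch, dC_D/dC_A = −r_D/(r_D+r_U) = −k₁/(k₁+k₂·C_A).
Integrating from C_{A0} to C_A: C_D = (0.272/0.443)·ln[(0.272+0.443·0.768)/(0.272+0.443·0.210)] = 0.6140·ln(0.6122/0.3652) = 0.3172 mol/L.
C_U = (C_{A0}−C_A)−C_D = 0.2404 mol/L; S̃_{D/U} = 0.3172/0.2404 = 1.32.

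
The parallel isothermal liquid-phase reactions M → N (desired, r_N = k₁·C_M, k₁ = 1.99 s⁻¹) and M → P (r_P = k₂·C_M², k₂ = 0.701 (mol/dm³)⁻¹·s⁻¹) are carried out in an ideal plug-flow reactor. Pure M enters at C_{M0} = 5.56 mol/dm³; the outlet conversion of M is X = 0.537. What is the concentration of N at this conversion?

C_M = C_{M0}(1−X) = 2.574 mol/dm³.
Along a PFR/batch, dC_N/dC_M = −r_N/(r_N+r_P) = −k₁/(k₁+k₂·C_M).
Integrating from C_{M0} to C_M: C_N = (1.99/0.701)·ln[(1.99+0.701·5.56)/(1.99+0.701·2.57)] = 2.839·ln(5.888/3.795) = 1.247 mol/dm³.

1.25 mol/dm³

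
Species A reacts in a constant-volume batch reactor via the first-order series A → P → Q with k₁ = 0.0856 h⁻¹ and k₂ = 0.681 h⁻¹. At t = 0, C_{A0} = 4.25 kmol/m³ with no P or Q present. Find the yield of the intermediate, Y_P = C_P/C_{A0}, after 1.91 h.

For first-order series with pure A initially, C_P(t) = k₁C_{A0}/(k₂−k₁)·(e^(−k₁t) − e^(−k₂t)).
e^(−k₁t) = e^(−0.0856×1.91) = e^(−0.1635) = 0.8492; e^(−k₂t) = e^(−1.301) = 0.2723.
C_P = 0.0856×4.25/(0.681−0.0856) × (0.8492−0.2723) = 0.6110×0.5768 = 0.3525 kmol/m³.
Y_P = C_P/C_{A0} = 0.3525/4.25 = 0.0829.

0.0829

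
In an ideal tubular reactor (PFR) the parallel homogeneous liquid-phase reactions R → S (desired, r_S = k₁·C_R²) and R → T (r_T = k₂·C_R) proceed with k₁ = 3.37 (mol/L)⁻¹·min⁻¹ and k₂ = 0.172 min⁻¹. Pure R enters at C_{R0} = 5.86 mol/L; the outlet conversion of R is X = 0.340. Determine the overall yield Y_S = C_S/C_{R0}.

0.336

C_R = C_{R0}(1−X) = 3.868 mol/L.
Along a PFR/batch, dC_T/dC_R = −r_T/(r_S+r_T) = −k₂/(k₂+k₁·C_R).
Integrating from C_{R0} to C_R: C_T = (0.172/3.37)·ln[(0.172+3.37·5.86)/(0.172+3.37·3.87)] = 0.05104·ln(19.92/13.21) = 0.02098 mol/L.
Then C_S = (C_{R0}−C_R) − C_T = 1.992 − 0.02098 = 1.971 mol/L.
Y_S = C_S/C_{R0} = 1.971/5.86 = 0.336.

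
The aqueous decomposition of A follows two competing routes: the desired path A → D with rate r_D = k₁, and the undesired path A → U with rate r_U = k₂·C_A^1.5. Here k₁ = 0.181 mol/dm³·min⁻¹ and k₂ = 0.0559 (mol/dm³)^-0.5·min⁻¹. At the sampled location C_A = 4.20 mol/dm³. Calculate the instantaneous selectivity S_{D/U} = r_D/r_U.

S_{D/U} = r_D/r_U = (k₁)/(k₂·C_A^1.5) = (k₁/k₂)·C_A^-1.5.
= (0.181) / (0.0559×4.200^1.5) = 0.1810/0.4812 = 0.376.

0.376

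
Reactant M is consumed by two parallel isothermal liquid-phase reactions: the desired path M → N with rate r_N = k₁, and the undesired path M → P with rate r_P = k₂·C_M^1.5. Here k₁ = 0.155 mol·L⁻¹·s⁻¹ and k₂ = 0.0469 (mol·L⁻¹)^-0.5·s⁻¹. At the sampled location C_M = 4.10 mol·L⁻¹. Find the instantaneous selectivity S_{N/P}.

S_{N/P} = r_N/r_P = (k₁)/(k₂·C_M^1.5) = (k₁/k₂)·C_M^-1.5.
= (0.155) / (0.0469×4.100^1.5) = 0.1550/0.3894 = 0.398.

0.398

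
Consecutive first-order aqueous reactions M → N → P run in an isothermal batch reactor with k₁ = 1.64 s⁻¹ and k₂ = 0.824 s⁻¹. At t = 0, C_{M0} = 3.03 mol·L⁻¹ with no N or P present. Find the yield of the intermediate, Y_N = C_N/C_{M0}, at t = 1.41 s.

For first-order series with pure M initially, C_N(t) = k₁C_{M0}/(k₂−k₁)·(e^(−k₁t) − e^(−k₂t)).
e^(−k₁t) = e^(−1.64×1.41) = e^(−2.312) = 0.09902; e^(−k₂t) = e^(−1.162) = 0.3129.
C_N = 1.64×3.03/(0.824−1.64) × (0.09902−0.3129) = (-6.090)×(-0.2139) = 1.303 mol·L⁻¹.
Y_N = C_N/C_{M0} = 1.303/3.03 = 0.430.

0.430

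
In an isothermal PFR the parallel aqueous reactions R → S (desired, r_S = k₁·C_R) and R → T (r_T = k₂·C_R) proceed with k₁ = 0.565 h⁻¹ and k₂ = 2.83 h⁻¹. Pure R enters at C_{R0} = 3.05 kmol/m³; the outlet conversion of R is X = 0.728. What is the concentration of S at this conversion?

C_R = C_{R0}(1−X) = 0.8296 kmol/m³.
Both paths are first order in R, so the instantaneous fraction to S is constant: dC_S/d(−C_R) = k₁/(k₁+k₂) = 0.1664.
C_S = 0.1664·(C_{R0}−C_R) = 0.1664×2.220 = 0.370 kmol/m³.

0.370 kmol/m³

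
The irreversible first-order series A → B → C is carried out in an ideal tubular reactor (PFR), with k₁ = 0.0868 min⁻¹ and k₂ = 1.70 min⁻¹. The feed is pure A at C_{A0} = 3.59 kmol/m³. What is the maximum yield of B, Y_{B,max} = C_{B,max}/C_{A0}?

At the optimum, C_{B,max}/C_{A0} = (k₁/k₂)^[k₂/(k₂−k₁)].
= (0.0868/1.70)^(1.70/(1.70−0.0868)) = (0.05106)^(1.054) = 0.04351.

0.0435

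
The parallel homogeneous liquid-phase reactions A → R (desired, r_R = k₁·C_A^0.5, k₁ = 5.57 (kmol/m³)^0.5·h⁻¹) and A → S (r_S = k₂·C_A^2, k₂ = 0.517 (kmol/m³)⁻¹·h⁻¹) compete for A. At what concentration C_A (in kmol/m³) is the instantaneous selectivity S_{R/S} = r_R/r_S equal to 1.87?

3.21 kmol/m³

S_{R/S} = (k₁/k₂)·C_A^-1.5 ⇒ C_A = (S·k₂/k₁)^(1/(-1.5)).
= (1.87×0.517/5.57)^(-0.6667) = (0.1736)^(-0.6667) = 3.21 kmol/m³.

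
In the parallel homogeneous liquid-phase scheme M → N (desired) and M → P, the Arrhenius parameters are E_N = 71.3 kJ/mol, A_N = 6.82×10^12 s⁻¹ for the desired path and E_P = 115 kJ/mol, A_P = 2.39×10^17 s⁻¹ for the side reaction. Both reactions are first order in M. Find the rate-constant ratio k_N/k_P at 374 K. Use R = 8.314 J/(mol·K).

Since both paths have the same order in M, the concentration cancels and S_{N/P} = k_N/k_P = (A_N/A_P)·exp[(E_P−E_N)/(RT)].
(E_P−E_N)/(RT) = (115−71.3)×10³/(8.314×374) = 43700/3109 = 14.05.
k_N/k_P = (6.82×10^12/2.39×10^17)·exp(14.05) = 2.854×10^-5 × 1.269×10^6 = 36.2.
Since E_N < E_P, lowering the temperature improves selectivity toward N.

36.2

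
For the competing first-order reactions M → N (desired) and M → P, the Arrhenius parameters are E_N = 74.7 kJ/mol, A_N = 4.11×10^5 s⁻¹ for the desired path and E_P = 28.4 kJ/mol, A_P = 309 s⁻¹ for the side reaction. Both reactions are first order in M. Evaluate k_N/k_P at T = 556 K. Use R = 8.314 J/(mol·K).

0.0594

Since both paths have the same order in M, the concentration cancels and S_{N/P} = k_N/k_P = (A_N/A_P)·exp[(E_P−E_N)/(RT)].
(E_P−E_N)/(RT) = (28.4−74.7)×10³/(8.314×556) = -46300/4623 = -10.02.
k_N/k_P = (4.11×10^5/309)·exp(-10.02) = 1330 × 4.468×10^-5 = 0.0594.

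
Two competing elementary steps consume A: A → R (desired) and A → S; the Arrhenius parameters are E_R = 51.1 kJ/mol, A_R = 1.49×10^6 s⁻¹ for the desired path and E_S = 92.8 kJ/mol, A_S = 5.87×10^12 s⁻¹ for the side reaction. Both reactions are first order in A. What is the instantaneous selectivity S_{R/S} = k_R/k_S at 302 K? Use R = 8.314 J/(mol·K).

4.14

With equal orders, S_{R/S} = k_R/k_S = (A_R/A_S)·exp[(E_S−E_R)/(RT)].
(E_S−E_R)/(RT) = (92.8−51.1)×10³/(8.314×302) = 41700/2511 = 16.61.
k_R/k_S = (1.49×10^6/5.87×10^12)·exp(16.61) = 2.538×10^-7 × 1.632×10^7 = 4.14.
Since E_R < E_S, lowering the temperature improves selectivity toward R.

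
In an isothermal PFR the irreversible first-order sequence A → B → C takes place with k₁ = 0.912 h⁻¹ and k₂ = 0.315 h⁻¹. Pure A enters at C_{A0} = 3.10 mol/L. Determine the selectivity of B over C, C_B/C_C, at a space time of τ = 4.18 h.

0.624

Solving the coupled first-order balances gives C_B(τ) = [k₁/(k₂−k₁)]·C_{A0}·(e^(−k₁τ) − e^(−k₂τ)).
e^(−k₁τ) = e^(−0.912×4.18) = e^(−3.812) = 0.02210; e^(−k₂τ) = e^(−1.317) = 0.2680.
C_B = 0.912×3.10/(0.315−0.912) × (0.02210−0.2680) = (-4.736)×(-0.2459) = 1.165 mol/L.
C_A = C_{A0}e^(−k₁τ) = 0.06851 mol/L, so C_C = C_{A0}−C_A−C_B = 1.867 mol/L; C_B/C_C = 0.624.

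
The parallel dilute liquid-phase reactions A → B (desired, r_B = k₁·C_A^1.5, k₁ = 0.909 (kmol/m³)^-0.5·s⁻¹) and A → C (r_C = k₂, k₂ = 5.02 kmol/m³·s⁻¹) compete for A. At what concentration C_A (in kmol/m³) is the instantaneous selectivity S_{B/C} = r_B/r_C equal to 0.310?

1.43 kmol/m³

S_{B/C} = (k₁/k₂)·C_A^1.5 ⇒ C_A = (S·k₂/k₁)^(1/1.5).
= (0.310×5.02/0.909)^(0.6667) = (1.712)^(0.6667) = 1.43 kmol/m³.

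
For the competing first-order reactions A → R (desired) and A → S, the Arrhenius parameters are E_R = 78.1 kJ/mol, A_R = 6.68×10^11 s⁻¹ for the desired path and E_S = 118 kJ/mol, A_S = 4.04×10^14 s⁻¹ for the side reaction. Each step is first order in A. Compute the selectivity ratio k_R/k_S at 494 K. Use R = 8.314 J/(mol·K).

k_R/k_S = (A_R/A_S)·exp[−(E_R−E_S)/(RT)] = (A_R/A_S)·exp[(E_S−E_R)/(RT)].
(E_S−E_R)/(RT) = (118−78.1)×10³/(8.314×494) = 39900/4107 = 9.715.
k_R/k_S = (6.68×10^11/4.04×10^14)·exp(9.715) = 0.001653 × 16562 = 27.4.
Since E_R < E_S, lowering the temperature improves selectivity toward R.

27.4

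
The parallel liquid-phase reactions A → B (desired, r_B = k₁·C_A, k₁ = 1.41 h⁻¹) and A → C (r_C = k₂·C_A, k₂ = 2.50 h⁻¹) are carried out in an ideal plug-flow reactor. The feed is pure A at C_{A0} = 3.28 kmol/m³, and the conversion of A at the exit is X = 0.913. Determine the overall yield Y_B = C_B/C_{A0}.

C_A = C_{A0}(1−X) = 0.2854 kmol/m³.
Both paths are first order in A, so the instantaneous fraction to B is constant: dC_B/d(−C_A) = k₁/(k₁+k₂) = 0.3606.
C_B = 0.3606·(C_{A0}−C_A) = 0.3606×2.995 = 1.08 kmol/m³.
Y_B = C_B/C_{A0} = 1.080/3.28 = 0.329.

0.329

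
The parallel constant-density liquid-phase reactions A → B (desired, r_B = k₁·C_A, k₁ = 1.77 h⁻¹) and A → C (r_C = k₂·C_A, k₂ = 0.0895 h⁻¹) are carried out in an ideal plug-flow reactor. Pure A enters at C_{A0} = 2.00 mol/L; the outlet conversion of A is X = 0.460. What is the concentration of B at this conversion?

0.876 mol/L

C_A = C_{A0}(1−X) = 1.080 mol/L.
Both paths are first order in A, so the instantaneous fraction to B is constant: dC_B/d(−C_A) = k₁/(k₁+k₂) = 0.9519.
C_B = 0.9519·(C_{A0}−C_A) = 0.9519×0.9200 = 0.876 mol/L.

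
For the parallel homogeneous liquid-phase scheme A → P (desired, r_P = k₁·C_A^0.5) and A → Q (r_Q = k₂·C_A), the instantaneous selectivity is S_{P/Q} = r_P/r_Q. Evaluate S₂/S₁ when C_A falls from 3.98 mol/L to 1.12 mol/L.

1.89

S_{P/Q} = (k₁/k₂)·C_A^-0.5, so S₂/S₁ = (C_{A,2}/C_{A,1})^-0.5.
= (1.12/3.98)^(-0.5) = (0.2814)^(-0.5) = 1.89.
Selectivity toward P rises as C_A falls — low-concentration operation is favoured.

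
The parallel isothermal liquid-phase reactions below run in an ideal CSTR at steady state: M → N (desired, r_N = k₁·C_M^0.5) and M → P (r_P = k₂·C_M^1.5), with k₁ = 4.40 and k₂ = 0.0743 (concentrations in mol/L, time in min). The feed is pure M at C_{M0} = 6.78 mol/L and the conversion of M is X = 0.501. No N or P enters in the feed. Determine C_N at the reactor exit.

Exit C_M = C_{M0}(1−X) = 6.78×0.499 = 3.383 mol/L.
A CSTR operates uniformly at the exit composition, giving r_N = 8.093 and r_P = 0.4624 (each k·C_M^n at C_M = 3.383).
Fraction of consumed M going to N: r_N/(r_N+r_P) = 0.9460.
C_N = 0.9460·C_{M0}·X = 0.9460×6.78×0.501 = 3.21 mol/L.

3.21 mol/L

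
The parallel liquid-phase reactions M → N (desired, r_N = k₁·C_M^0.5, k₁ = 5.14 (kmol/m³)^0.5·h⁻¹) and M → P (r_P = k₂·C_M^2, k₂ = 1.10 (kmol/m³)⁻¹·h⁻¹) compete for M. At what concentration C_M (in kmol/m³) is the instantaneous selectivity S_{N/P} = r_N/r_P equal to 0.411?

5.06 kmol/m³

S_{N/P} = (k₁/k₂)·C_M^-1.5 ⇒ C_M = (S·k₂/k₁)^(1/(-1.5)).
= (0.411×1.10/5.14)^(-0.6667) = (0.08796)^(-0.6667) = 5.06 kmol/m³.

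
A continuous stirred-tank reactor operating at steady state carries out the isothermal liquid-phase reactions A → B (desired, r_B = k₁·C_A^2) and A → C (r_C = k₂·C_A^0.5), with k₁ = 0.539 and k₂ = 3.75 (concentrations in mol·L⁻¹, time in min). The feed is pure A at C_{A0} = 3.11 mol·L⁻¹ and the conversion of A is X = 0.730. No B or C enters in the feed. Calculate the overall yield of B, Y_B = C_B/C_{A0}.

Exit C_A = C_{A0}(1−X) = 3.11×0.270 = 0.8397 mol·L⁻¹.
Rates in a CSTR are evaluated at the outlet concentration: r_B = 0.539×0.8397^2 = 0.3800, r_C = 3.75×0.8397^0.5 = 3.436.
Fraction of consumed A going to B: r_B/(r_B+r_C) = 0.09958.
C_B = 0.09958·C_{A0}·X = 0.09958×3.11×0.730 = 0.226 mol·L⁻¹; Y_B = C_B/C_{A0} = 0.0727.

0.0727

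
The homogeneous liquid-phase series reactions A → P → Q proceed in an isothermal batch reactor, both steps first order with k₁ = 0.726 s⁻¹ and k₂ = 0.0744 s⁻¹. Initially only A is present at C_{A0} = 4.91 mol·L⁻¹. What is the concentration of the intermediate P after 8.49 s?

Solving the coupled first-order balances gives C_P(t) = [k₁/(k₂−k₁)]·C_{A0}·(e^(−k₁t) − e^(−k₂t)).
e^(−k₁t) = e^(−0.726×8.49) = e^(−6.164) = 0.002104; e^(−k₂t) = e^(−0.6317) = 0.5317.
C_P = 0.726×4.91/(0.0744−0.726) × (0.002104−0.5317) = (-5.471)×(-0.5296) = 2.897 mol·L⁻¹.

2.90 mol·L⁻¹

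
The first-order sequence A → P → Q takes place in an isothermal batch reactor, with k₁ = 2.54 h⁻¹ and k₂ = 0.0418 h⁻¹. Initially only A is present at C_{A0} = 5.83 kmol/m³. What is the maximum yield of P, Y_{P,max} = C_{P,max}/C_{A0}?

At the optimum, C_{P,max}/C_{A0} = (k₁/k₂)^[k₂/(k₂−k₁)].
= (2.54/0.0418)^(0.0418/(0.0418−2.54)) = (60.77)^(-0.01673) = 0.9336.

0.934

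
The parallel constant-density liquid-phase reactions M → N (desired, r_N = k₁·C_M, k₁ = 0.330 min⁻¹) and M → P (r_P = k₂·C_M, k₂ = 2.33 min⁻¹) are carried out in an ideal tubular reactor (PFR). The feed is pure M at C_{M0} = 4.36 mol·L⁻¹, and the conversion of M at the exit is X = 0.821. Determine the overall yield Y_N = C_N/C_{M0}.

0.102

C_M = C_{M0}(1−X) = 0.7804 mol·L⁻¹.
Both paths are first order in M, so the instantaneous fraction to N is constant: dC_N/d(−C_M) = k₁/(k₁+k₂) = 0.1241.
C_N = 0.1241·(C_{M0}−C_M) = 0.1241×3.580 = 0.444 mol·L⁻¹.
Y_N = C_N/C_{M0} = 0.4441/4.36 = 0.102.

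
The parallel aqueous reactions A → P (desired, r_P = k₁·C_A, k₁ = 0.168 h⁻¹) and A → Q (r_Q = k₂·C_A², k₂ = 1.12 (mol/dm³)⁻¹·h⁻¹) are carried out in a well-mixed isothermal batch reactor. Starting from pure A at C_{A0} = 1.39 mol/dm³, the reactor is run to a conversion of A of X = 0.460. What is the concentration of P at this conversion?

C_A = C_{A0}(1−X) = 0.7506 mol/dm³.
Along a PFR/batch, dC_P/dC_A = −r_P/(r_P+r_Q) = −k₁/(k₁+k₂·C_A).
Integrating from C_{A0} to C_A: C_P = (0.168/1.12)·ln[(0.168+1.12·1.39)/(0.168+1.12·0.751)] = 0.1500·ln(1.725/1.009) = 0.08047 mol/dm³.

0.0805 mol/dm³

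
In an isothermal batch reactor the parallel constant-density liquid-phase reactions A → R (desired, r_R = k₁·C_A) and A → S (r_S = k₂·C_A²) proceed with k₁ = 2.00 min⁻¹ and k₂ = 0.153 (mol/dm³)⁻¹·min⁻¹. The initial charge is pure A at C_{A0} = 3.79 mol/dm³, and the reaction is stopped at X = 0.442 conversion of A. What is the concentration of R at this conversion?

1.37 mol/dm³

C_A = C_{A0}(1−X) = 2.115 mol/dm³.
Along a PFR/batch, dC_R/dC_A = −r_R/(r_R+r_S) = −k₁/(k₁+k₂·C_A).
Integrating from C_{A0} to C_A: C_R = (2.00/0.153)·ln[(2.00+0.153·3.79)/(2.00+0.153·2.11)] = 13.07·ln(2.580/2.324) = 1.368 mol/dm³.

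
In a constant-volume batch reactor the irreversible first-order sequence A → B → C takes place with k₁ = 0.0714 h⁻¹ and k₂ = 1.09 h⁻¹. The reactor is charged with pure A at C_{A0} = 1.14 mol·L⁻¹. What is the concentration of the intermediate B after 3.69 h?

For first-order series with pure A initially, C_B(t) = k₁C_{A0}/(k₂−k₁)·(e^(−k₁t) − e^(−k₂t)).
e^(−k₁t) = e^(−0.0714×3.69) = e^(−0.2635) = 0.7684; e^(−k₂t) = e^(−4.022) = 0.01792.
C_B = 0.0714×1.14/(1.09−0.0714) × (0.7684−0.01792) = 0.07991×0.7505 = 0.05997 mol·L⁻¹.

0.0600 mol·L⁻¹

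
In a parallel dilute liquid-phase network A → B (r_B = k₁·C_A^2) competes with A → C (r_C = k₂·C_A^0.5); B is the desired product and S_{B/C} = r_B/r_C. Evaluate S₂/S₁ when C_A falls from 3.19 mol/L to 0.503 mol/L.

S_{B/C} = (k₁/k₂)·C_A^1.5, so S₂/S₁ = (C_{A,2}/C_{A,1})^1.5.
= (0.503/3.19)^1.5 = (0.1577)^1.5 = 0.0626.

0.0626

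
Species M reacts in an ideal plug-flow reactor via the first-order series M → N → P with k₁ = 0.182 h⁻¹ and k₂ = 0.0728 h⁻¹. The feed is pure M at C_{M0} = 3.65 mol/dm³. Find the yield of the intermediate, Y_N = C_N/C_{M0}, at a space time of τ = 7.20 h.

The intermediate concentration in a first-order A→B→C sequence is C_N = k₁C_{M0}(e^(−k₁τ) − e^(−k₂τ))/(k₂−k₁).
e^(−k₁τ) = e^(−0.182×7.20) = e^(−1.310) = 0.2697; e^(−k₂τ) = e^(−0.5242) = 0.5921.
C_N = 0.182×3.65/(0.0728−0.182) × (0.2697−0.5921) = (-6.083)×(-0.3223) = 1.961 mol/dm³.
Y_N = C_N/C_{M0} = 1.961/3.65 = 0.537.

0.537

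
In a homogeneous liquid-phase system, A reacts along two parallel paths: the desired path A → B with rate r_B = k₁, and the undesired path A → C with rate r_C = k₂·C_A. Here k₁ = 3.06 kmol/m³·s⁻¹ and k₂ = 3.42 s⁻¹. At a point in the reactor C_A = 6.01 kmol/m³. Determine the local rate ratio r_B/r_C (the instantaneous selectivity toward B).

0.149

S_{B/C} = r_B/r_C = (k₁)/(k₂·C_A) = (k₁/k₂)·C_A⁻¹.
= (3.06) / (3.42×6.010) = 3.060/20.55 = 0.149.
The undesired path is higher order in A, so low C_A (CSTR or dilute feed) favours B.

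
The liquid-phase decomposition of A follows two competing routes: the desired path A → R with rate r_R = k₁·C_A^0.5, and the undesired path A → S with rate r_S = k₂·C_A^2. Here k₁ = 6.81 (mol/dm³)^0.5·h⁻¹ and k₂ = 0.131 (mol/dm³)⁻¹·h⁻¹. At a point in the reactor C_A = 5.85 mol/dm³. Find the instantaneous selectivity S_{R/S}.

3.67

S_{R/S} = r_R/r_S = (k₁·C_A^0.5)/(k₂·C_A^2) = (k₁/k₂)·C_A^-1.5.
= (6.81×5.850^0.5) / (0.131×5.850^2) = 16.47/4.483 = 3.67.
The undesired path is higher order in A, so low C_A (CSTR or dilute feed) favours R.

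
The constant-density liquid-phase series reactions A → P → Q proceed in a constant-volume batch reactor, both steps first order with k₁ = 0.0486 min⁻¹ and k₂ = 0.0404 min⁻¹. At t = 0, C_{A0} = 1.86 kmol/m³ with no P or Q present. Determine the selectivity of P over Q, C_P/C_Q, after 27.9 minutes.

Solving the coupled first-order balances gives C_P(t) = [k₁/(k₂−k₁)]·C_{A0}·(e^(−k₁t) − e^(−k₂t)).
e^(−k₁t) = e^(−0.0486×27.9) = e^(−1.356) = 0.2577; e^(−k₂t) = e^(−1.127) = 0.3240.
C_P = 0.0486×1.86/(0.0404−0.0486) × (0.2577−0.3240) = (-11.02)×(-0.06625) = 0.7303 kmol/m³.
C_A = C_{A0}e^(−k₁t) = 0.4793 kmol/m³, so C_Q = C_{A0}−C_A−C_P = 0.6504 kmol/m³; C_P/C_Q = 1.12.

1.12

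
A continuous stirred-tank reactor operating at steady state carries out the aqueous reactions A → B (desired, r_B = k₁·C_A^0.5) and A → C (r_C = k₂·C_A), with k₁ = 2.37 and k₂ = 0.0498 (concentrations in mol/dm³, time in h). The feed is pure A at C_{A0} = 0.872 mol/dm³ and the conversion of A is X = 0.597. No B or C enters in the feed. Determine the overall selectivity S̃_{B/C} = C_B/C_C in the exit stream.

Exit C_A = C_{A0}(1−X) = 0.872×0.403 = 0.3514 mol/dm³.
In a CSTR the entire volume is at exit conditions, so r_B = 2.37×0.3514^0.5 = 1.405 and r_C = 0.0498×0.3514 = 0.01750.
Overall selectivity = C_B/C_C = r_Bτ/(r_Cτ) = r_B/r_C = 80.3.

80.3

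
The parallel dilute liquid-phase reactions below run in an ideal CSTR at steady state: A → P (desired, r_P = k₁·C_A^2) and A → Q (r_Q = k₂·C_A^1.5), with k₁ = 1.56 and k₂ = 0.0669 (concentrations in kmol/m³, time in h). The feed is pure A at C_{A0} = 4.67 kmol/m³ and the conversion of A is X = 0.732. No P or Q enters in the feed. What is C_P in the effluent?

Exit C_A = C_{A0}(1−X) = 4.67×0.268 = 1.252 kmol/m³.
A CSTR operates uniformly at the exit composition, giving r_P = 2.444 and r_Q = 0.09367 (each k·C_A^n at C_A = 1.252).
Fraction of consumed A going to P: r_P/(r_P+r_Q) = 0.9631.
C_P = 0.9631·C_{A0}·X = 0.9631×4.67×0.732 = 3.29 kmol/m³.

3.29 kmol/m³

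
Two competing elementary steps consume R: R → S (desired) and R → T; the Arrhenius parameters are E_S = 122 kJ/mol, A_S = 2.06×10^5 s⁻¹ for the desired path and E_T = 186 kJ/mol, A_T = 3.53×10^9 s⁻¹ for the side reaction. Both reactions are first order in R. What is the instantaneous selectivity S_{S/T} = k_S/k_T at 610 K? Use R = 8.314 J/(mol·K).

k_S/k_T = (A_S/A_T)·exp[−(E_S−E_T)/(RT)] = (A_S/A_T)·exp[(E_T−E_S)/(RT)].
(E_T−E_S)/(RT) = (186−122)×10³/(8.314×610) = 64000/5072 = 12.62.
k_S/k_T = (2.06×10^5/3.53×10^9)·exp(12.62) = 5.836×10^-5 × 3.024×10^5 = 17.6.
Since E_S < E_T, lowering the temperature improves selectivity toward S.

17.6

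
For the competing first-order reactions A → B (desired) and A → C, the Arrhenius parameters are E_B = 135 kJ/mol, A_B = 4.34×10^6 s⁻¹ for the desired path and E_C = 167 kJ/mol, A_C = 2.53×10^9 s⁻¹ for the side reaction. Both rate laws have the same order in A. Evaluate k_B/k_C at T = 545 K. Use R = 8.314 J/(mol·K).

Since both paths have the same order in A, the concentration cancels and S_{B/C} = k_B/k_C = (A_B/A_C)·exp[(E_C−E_B)/(RT)].
(E_C−E_B)/(RT) = (167−135)×10³/(8.314×545) = 32000/4531 = 7.062.
k_B/k_C = (4.34×10^6/2.53×10^9)·exp(7.062) = 0.001715 × 1167 = 2.00.
Since E_B < E_C, lowering the temperature improves selectivity toward B.

2.00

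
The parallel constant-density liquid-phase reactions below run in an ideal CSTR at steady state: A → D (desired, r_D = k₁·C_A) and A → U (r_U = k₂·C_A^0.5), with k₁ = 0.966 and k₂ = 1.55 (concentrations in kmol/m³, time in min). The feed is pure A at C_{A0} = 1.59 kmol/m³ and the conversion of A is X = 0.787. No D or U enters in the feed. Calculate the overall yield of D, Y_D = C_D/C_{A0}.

Exit C_A = C_{A0}(1−X) = 1.59×0.213 = 0.3387 kmol/m³.
Rates in a CSTR are evaluated at the outlet concentration: r_D = 0.966×0.3387 = 0.3272, r_U = 1.55×0.3387^0.5 = 0.9020.
Fraction of consumed A going to D: r_D/(r_D+r_U) = 0.2662.
C_D = 0.2662·C_{A0}·X = 0.2662×1.59×0.787 = 0.333 kmol/m³; Y_D = C_D/C_{A0} = 0.209.

0.209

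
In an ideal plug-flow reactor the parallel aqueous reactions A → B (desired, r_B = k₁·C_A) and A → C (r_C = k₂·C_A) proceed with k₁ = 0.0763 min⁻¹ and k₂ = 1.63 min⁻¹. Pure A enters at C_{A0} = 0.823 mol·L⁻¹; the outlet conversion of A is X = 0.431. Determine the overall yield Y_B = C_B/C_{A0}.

0.0193

C_A = C_{A0}(1−X) = 0.4683 mol·L⁻¹.
Both paths are first order in A, so the instantaneous fraction to B is constant: dC_B/d(−C_A) = k₁/(k₁+k₂) = 0.04472.
C_B = 0.04472·(C_{A0}−C_A) = 0.04472×0.3547 = 0.0159 mol·L⁻¹.
Y_B = C_B/C_{A0} = 0.01586/0.823 = 0.0193.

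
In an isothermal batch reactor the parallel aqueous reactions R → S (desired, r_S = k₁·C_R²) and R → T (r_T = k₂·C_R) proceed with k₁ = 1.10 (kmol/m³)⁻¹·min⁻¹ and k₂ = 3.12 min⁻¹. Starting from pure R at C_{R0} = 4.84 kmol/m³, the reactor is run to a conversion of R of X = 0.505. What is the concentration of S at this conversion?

1.36 kmol/m³

C_R = C_{R0}(1−X) = 2.396 kmol/m³.
Along a PFR/batch, dC_T/dC_R = −r_T/(r_S+r_T) = −k₂/(k₂+k₁·C_R).
Integrating from C_{R0} to C_R: C_T = (3.12/1.10)·ln[(3.12+1.10·4.84)/(3.12+1.10·2.40)] = 2.836·ln(8.444/5.755) = 1.087 kmol/m³.
Then C_S = (C_{R0}−C_R) − C_T = 2.444 − 1.087 = 1.357 kmol/m³.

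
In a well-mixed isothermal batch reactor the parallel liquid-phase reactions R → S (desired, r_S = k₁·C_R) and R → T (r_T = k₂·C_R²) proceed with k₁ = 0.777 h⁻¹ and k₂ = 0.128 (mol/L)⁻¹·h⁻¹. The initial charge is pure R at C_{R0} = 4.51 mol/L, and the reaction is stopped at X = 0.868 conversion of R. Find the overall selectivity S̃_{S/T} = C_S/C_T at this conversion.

C_R = C_{R0}(1−X) = 0.5953 mol/L.
Along a PFR/batch, dC_S/dC_R = −r_S/(r_S+r_T) = −k₁/(k₁+k₂·C_R).
Integrating from C_{R0} to C_R: C_S = (0.777/0.128)·ln[(0.777+0.128·4.51)/(0.777+0.128·0.595)] = 6.070·ln(1.354/0.8532) = 2.805 mol/L.
C_T = (C_{R0}−C_R)−C_S = 1.110 mol/L; S̃_{S/T} = 2.805/1.110 = 2.53.

2.53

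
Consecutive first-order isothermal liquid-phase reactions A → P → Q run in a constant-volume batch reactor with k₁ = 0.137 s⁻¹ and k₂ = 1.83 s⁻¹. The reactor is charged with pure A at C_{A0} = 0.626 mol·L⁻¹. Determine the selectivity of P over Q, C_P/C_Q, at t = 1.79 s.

Solving the coupled first-order balances gives C_P(t) = [k₁/(k₂−k₁)]·C_{A0}·(e^(−k₁t) − e^(−k₂t)).
e^(−k₁t) = e^(−0.137×1.79) = e^(−0.2452) = 0.7825; e^(−k₂t) = e^(−3.276) = 0.03779.
C_P = 0.137×0.626/(1.83−0.137) × (0.7825−0.03779) = 0.05066×0.7447 = 0.03773 mol·L⁻¹.
C_A = C_{A0}e^(−k₁t) = 0.4899 mol·L⁻¹, so C_Q = C_{A0}−C_A−C_P = 0.09841 mol·L⁻¹; C_P/C_Q = 0.383.

0.383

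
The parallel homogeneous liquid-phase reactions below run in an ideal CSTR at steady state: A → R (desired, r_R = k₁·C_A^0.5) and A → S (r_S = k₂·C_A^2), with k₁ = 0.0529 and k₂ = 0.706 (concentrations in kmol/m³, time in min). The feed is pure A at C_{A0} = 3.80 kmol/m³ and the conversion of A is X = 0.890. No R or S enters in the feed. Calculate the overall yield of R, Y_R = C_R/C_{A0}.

0.193

Exit C_A = C_{A0}(1−X) = 3.80×0.110 = 0.4180 kmol/m³.
In a CSTR the entire volume is at exit conditions, so r_R = 0.0529×0.4180^0.5 = 0.03420 and r_S = 0.706×0.4180^2 = 0.1234.
Fraction of consumed A going to R: r_R/(r_R+r_S) = 0.2171.
C_R = 0.2171·C_{A0}·X = 0.2171×3.80×0.890 = 0.734 kmol/m³; Y_R = C_R/C_{A0} = 0.193.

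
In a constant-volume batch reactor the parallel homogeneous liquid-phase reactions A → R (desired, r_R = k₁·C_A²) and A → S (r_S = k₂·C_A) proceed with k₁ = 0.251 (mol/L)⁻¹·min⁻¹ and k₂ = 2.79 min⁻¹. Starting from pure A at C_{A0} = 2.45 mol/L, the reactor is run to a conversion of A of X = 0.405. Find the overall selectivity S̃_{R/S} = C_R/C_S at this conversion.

C_A = C_{A0}(1−X) = 1.458 mol/L.
Along a PFR/batch, dC_S/dC_A = −r_S/(r_R+r_S) = −k₂/(k₂+k₁·C_A).
Integrating from C_{A0} to C_A: C_S = (2.79/0.251)·ln[(2.79+0.251·2.45)/(2.79+0.251·1.46)] = 11.12·ln(3.405/3.156) = 0.8443 mol/L.
Then C_R = (C_{A0}−C_A) − C_S = 0.9923 − 0.8443 = 0.1479 mol/L.
S̃_{R/S} = C_R/C_S = 0.1479/0.8443 = 0.175.

0.175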